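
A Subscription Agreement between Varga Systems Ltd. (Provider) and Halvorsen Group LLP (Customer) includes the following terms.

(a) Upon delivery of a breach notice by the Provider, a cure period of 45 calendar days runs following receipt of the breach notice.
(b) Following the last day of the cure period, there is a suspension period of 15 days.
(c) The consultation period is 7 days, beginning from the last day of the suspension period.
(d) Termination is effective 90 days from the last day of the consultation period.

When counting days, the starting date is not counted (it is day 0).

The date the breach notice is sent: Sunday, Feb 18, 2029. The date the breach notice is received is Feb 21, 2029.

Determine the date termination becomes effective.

The last day of the cure period: Feb 21, 2029 + 45 days = Apr 7, 2029.
Adding 15 calendar days to Apr 7, 2029 gives Apr 22, 2029, which is the last day of the suspension period.
The last day of the consultation period: 7 calendar days after Apr 22, 2029 is Apr 29, 2029.
The date termination becomes effective: Apr 29, 2029 + 90 days = Jul 28, 2029.

Jul 28, 2029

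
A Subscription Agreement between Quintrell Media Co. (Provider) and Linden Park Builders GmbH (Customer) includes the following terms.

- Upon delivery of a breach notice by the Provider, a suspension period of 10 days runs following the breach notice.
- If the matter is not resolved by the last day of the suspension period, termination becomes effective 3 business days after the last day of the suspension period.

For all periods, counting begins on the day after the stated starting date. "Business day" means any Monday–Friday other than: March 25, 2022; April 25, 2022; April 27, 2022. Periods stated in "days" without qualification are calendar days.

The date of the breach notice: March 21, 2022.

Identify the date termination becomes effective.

The last day of the suspension period: March 21, 2022 + 10 days = March 31, 2022.
The date termination becomes effective: 3 business days after Thursday, March 31, 2022, skipping weekends — Apr 1, Apr 4, Apr 5 — lands on Tuesday, April 5, 2022.

April 5, 2022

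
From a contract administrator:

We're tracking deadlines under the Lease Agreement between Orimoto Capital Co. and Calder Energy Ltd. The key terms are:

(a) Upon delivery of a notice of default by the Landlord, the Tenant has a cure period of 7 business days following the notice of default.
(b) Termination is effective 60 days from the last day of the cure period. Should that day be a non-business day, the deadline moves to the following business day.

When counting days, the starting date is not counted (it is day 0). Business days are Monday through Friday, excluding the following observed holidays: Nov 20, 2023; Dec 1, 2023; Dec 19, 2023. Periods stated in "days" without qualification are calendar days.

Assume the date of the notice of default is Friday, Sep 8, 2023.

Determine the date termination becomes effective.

The last day of the cure period: 7 business days after Friday, Sep 8, 2023, skipping weekends — Sep 11, Sep 12, Sep 13, Sep 14, Sep 15, Sep 18, Sep 19 — lands on Tuesday, Sep 19, 2023.
The date termination becomes effective: Sep 19, 2023 + 60 days = Nov 18, 2023. That falls on a Saturday, so it rolls to the next business day, Tuesday, Nov 21, 2023.

Nov 21, 2023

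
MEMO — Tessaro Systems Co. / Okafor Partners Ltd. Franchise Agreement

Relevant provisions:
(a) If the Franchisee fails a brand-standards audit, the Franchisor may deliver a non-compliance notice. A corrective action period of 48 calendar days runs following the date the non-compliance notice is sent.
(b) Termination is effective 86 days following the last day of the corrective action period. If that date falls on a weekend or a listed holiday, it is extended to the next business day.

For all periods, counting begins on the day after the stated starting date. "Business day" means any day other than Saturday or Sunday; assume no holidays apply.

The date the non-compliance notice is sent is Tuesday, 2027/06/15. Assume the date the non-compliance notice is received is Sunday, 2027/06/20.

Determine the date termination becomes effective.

Adding 48 calendar days to 2027/06/15 gives 2027/08/02, which is the last day of the corrective action period.
The date termination becomes effective: 86 calendar days after 2027/08/02 is 2027/10/27. 2027/10/27 is a Wednesday, so no roll-forward applies.

2027/10/27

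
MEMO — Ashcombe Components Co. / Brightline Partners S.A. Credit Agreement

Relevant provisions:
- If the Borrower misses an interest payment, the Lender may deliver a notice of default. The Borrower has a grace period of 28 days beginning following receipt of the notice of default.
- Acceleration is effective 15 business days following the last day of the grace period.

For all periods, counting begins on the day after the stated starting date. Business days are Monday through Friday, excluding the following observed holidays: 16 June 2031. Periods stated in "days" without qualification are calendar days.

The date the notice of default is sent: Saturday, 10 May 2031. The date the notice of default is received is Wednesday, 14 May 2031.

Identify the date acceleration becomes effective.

The last day of the grace period: 28 calendar days after 14 May 2031 is 11 June 2031.
The date acceleration becomes effective: counting 15 business days from Wednesday, 11 June 2031 (Jun 12, Jun 13, Jun 17, Jun 18, …, Jul 1, Jul 2, Jul 3, skipping weekends and the listed holiday on Jun 16) reaches Thursday, 3 July 2031.

3 July 2031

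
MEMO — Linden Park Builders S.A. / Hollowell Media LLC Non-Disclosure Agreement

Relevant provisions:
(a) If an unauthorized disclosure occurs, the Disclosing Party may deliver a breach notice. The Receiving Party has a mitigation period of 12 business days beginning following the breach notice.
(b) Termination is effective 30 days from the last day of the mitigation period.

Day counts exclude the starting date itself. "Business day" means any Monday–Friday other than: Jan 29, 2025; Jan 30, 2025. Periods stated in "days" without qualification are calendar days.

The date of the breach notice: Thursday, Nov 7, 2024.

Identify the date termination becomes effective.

The last day of the mitigation period: 12 business days after Thursday, Nov 7, 2024, skipping weekends — Nov 8, Nov 11, Nov 12, Nov 13, …, Nov 21, Nov 22, Nov 25 — lands on Monday, Nov 25, 2024.
The date termination becomes effective: Nov 25, 2024 + 30 days = Dec 25, 2024.

Dec 25, 2024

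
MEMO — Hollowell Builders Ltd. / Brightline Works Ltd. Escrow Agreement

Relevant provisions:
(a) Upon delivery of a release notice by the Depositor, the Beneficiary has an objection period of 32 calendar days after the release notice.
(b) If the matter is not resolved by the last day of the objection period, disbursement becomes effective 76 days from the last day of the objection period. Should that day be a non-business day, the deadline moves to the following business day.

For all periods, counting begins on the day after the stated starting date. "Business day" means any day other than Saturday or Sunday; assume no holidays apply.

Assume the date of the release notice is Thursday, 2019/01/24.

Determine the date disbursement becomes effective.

2019/05/13

The last day of the objection period: 32 calendar days after 2019/01/24 is 2019/02/25.
Adding 76 calendar days to 2019/02/25 gives 2019/05/12, which is the date disbursement becomes effective. That falls on a Sunday, so it rolls to the next business day, Monday, 2019/05/13.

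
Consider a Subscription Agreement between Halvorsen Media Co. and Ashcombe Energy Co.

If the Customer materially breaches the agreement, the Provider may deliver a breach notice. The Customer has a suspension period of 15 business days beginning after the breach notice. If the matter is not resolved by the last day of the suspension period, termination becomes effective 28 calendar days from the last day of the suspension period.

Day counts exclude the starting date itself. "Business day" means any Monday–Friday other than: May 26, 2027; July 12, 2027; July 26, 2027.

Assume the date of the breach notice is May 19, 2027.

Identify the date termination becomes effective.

July 8, 2027

The last day of the suspension period: 15 business days after Wednesday, May 19, 2027, skipping weekends and the listed holiday on May 26 — May 20, May 21, May 24, May 25, …, Jun 8, Jun 9, Jun 10 — lands on Thursday, June 10, 2027.
The date termination becomes effective: June 10, 2027 + 28 days = July 8, 2027.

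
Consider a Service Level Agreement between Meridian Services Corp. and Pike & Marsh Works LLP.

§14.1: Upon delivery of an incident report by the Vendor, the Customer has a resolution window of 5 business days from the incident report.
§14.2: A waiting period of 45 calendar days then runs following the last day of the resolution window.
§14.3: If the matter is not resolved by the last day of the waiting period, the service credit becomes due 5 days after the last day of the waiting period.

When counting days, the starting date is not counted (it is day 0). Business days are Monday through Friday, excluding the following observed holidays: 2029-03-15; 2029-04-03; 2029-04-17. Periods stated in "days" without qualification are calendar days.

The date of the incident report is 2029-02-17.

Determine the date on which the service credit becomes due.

From Saturday, 2029-02-17, 5 business days (Feb 19, Feb 20, Feb 21, Feb 22, Feb 23, skipping weekends) brings us to Friday, 2029-02-23, which is the last day of the resolution window.
The last day of the waiting period: 45 calendar days after 2029-02-23 is 2029-04-09.
The date on which the service credit becomes due: 2029-04-09 + 5 days = 2029-04-14.

2029-04-14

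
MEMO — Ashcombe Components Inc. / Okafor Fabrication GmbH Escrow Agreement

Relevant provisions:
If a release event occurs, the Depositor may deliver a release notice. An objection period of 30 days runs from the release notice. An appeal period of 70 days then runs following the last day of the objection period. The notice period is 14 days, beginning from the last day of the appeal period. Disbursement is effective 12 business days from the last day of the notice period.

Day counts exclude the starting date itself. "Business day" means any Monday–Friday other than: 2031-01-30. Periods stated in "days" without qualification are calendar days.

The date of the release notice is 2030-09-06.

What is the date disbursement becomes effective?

The last day of the objection period: 2030-09-06 + 30 days = 2030-10-06.
The last day of the appeal period: 2030-10-06 + 70 days = 2030-12-15.
The last day of the notice period: 2030-12-15 + 14 days = 2030-12-29.
The date disbursement becomes effective: counting 12 business days from Sunday, 2030-12-29 (Dec 30, Dec 31, Jan 1, Jan 2, …, Jan 10, Jan 13, Jan 14, skipping weekends) reaches Tuesday, 2031-01-14.

2031-01-14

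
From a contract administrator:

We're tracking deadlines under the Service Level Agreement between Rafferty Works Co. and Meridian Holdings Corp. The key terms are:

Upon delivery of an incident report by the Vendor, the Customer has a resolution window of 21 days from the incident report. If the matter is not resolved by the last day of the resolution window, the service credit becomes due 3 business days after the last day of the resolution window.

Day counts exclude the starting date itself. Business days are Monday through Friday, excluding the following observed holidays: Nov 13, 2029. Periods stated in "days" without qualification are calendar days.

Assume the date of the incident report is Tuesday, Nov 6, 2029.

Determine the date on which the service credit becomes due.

Nov 30, 2029

The last day of the resolution window: 21 calendar days after Nov 6, 2029 is Nov 27, 2029.
From Tuesday, Nov 27, 2029, 3 business days (Nov 28, Nov 29, Nov 30, skipping weekends) brings us to Friday, Nov 30, 2029, which is the date on which the service credit becomes due.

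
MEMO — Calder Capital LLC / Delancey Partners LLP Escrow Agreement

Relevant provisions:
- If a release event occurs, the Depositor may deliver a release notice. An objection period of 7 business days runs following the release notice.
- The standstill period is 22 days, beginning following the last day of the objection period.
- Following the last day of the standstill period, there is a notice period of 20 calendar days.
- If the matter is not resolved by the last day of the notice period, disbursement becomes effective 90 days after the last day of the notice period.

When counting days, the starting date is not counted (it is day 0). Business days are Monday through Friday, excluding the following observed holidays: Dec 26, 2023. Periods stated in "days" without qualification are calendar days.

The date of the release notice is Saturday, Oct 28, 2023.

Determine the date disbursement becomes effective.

Mar 18, 2024

The last day of the objection period: counting 7 business days from Saturday, Oct 28, 2023 (Oct 30, Oct 31, Nov 1, Nov 2, Nov 3, Nov 6, Nov 7, skipping weekends) reaches Tuesday, Nov 7, 2023.
The last day of the standstill period: Nov 7, 2023 + 22 days = Nov 29, 2023.
Adding 20 calendar days to Nov 29, 2023 gives Dec 19, 2023, which is the last day of the notice period.
The date disbursement becomes effective: Dec 19, 2023 + 90 days = Mar 18, 2024.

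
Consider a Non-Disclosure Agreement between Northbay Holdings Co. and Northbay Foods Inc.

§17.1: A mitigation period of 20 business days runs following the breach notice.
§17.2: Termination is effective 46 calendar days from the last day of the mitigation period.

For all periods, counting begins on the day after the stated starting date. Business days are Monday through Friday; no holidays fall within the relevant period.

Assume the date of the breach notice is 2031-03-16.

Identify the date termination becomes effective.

The last day of the mitigation period: counting 20 business days from Sunday, 2031-03-16 (Mar 17, Mar 18, Mar 19, Mar 20, …, Apr 9, Apr 10, Apr 11, skipping weekends) reaches Friday, 2031-04-11.
The date termination becomes effective: 46 calendar days after 2031-04-11 is 2031-05-27.

2031-05-27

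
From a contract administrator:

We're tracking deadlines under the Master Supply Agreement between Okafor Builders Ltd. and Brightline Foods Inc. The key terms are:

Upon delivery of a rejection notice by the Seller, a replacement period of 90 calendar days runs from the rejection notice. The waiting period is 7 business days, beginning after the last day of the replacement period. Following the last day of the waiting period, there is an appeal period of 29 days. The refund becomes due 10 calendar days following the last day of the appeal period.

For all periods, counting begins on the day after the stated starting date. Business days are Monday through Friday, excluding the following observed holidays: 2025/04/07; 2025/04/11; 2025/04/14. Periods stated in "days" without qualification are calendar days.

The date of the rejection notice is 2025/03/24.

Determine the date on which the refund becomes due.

The last day of the replacement period: 2025/03/24 + 90 days = 2025/06/22.
The last day of the waiting period: counting 7 business days from Sunday, 2025/06/22 (Jun 23, Jun 24, Jun 25, Jun 26, Jun 27, Jun 30, Jul 1, skipping weekends) reaches Tuesday, 2025/07/01.
The last day of the appeal period: 2025/07/01 + 29 days = 2025/07/30.
The date on which the refund becomes due: 10 calendar days after 2025/07/30 is 2025/08/09.

2025/08/09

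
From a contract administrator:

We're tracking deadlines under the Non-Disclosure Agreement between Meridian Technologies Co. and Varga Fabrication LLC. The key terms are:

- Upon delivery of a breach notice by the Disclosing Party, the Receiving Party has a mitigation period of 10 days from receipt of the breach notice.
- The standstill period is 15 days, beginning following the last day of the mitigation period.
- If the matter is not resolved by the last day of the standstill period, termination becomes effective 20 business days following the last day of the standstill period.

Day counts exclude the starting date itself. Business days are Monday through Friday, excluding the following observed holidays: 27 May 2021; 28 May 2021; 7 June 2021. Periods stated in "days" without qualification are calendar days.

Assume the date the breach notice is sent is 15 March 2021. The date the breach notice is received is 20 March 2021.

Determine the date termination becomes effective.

12 May 2021

The last day of the mitigation period: 10 calendar days after 20 March 2021 is 30 March 2021.
The last day of the standstill period: 30 March 2021 + 15 days = 14 April 2021.
The date termination becomes effective: counting 20 business days from Wednesday, 14 April 2021 (Apr 15, Apr 16, Apr 19, Apr 20, …, May 10, May 11, May 12, skipping weekends) reaches Wednesday, 12 May 2021.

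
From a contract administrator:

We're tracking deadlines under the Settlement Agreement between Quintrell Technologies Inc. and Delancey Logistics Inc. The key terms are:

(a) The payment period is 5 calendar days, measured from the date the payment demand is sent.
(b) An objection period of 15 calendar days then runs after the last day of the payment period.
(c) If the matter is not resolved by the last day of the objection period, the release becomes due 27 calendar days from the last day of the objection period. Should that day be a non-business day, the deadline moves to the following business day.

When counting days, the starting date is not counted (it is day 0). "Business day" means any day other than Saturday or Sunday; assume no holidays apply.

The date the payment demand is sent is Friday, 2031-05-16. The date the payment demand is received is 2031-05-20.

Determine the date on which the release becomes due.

Adding 5 calendar days to 2031-05-16 gives 2031-05-21, which is the last day of the payment period.
The last day of the objection period: 2031-05-21 + 15 days = 2031-06-05.
Adding 27 calendar days to 2031-06-05 gives 2031-07-02, which is the date on which the release becomes due. 2031-07-02 is a Wednesday, so no roll-forward applies.

2031-07-02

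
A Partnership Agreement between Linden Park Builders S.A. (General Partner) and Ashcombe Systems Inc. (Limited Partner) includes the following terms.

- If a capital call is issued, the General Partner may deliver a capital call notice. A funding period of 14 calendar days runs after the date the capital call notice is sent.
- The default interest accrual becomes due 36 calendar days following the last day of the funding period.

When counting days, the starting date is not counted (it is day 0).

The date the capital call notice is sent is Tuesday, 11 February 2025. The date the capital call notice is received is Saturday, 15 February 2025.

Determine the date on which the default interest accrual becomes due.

2 April 2025

The last day of the funding period: 11 February 2025 + 14 days = 25 February 2025.
Adding 36 calendar days to 25 February 2025 gives 2 April 2025, which is the date on which the default interest accrual becomes due.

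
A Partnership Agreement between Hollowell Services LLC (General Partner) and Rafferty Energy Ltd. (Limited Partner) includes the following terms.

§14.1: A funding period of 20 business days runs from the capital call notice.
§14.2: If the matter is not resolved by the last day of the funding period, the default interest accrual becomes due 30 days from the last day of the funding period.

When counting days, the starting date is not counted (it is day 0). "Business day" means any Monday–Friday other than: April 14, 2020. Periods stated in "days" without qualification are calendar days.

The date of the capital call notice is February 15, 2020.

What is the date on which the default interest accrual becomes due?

April 12, 2020

The last day of the funding period: counting 20 business days from Saturday, February 15, 2020 (Feb 17, Feb 18, Feb 19, Feb 20, …, Mar 11, Mar 12, Mar 13, skipping weekends) reaches Friday, March 13, 2020.
The date on which the default interest accrual becomes due: 30 calendar days after March 13, 2020 is April 12, 2020.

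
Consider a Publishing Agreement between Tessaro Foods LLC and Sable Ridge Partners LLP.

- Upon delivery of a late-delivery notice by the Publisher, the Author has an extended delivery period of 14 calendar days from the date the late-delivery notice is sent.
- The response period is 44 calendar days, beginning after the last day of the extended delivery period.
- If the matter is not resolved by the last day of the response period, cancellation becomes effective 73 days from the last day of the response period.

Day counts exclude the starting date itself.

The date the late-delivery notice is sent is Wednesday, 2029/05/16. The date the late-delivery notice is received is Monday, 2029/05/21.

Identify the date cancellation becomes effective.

2029/09/24

The last day of the extended delivery period: 2029/05/16 + 14 days = 2029/05/30.
The last day of the response period: 44 calendar days after 2029/05/30 is 2029/07/13.
The date cancellation becomes effective: 73 calendar days after 2029/07/13 is 2029/09/24.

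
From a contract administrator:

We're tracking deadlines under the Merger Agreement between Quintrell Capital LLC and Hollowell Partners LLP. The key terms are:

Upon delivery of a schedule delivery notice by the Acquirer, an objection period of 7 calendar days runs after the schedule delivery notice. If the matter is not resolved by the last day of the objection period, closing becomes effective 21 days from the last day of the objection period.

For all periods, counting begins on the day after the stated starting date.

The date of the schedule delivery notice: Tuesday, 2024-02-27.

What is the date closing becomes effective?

The last day of the objection period: 7 calendar days after 2024-02-27 is 2024-03-05.
The date closing becomes effective: 2024-03-05 + 21 days = 2024-03-26.

2024-03-26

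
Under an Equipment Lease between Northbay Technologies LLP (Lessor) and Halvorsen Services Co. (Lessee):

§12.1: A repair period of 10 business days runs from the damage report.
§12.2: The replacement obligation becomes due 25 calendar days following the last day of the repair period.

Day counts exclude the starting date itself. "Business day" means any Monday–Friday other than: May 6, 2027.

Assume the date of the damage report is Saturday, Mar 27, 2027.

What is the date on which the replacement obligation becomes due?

From Saturday, Mar 27, 2027, 10 business days (Mar 29, Mar 30, Mar 31, Apr 1, Apr 2, Apr 5, Apr 6, Apr 7, Apr 8, Apr 9, skipping weekends) brings us to Friday, Apr 9, 2027, which is the last day of the repair period.
The date on which the replacement obligation becomes due: 25 calendar days after Apr 9, 2027 is May 4, 2027.

May 4, 2027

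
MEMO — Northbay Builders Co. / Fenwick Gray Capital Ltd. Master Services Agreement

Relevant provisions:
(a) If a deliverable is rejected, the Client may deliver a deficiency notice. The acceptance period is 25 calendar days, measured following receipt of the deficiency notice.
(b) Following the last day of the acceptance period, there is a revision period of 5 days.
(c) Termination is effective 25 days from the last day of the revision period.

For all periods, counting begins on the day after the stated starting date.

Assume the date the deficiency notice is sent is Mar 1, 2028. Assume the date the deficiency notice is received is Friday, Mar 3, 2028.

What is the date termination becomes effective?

Adding 25 calendar days to Mar 3, 2028 gives Mar 28, 2028, which is the last day of the acceptance period.
Adding 5 calendar days to Mar 28, 2028 gives Apr 2, 2028, which is the last day of the revision period.
The date termination becomes effective: Apr 2, 2028 + 25 days = Apr 27, 2028.

Apr 27, 2028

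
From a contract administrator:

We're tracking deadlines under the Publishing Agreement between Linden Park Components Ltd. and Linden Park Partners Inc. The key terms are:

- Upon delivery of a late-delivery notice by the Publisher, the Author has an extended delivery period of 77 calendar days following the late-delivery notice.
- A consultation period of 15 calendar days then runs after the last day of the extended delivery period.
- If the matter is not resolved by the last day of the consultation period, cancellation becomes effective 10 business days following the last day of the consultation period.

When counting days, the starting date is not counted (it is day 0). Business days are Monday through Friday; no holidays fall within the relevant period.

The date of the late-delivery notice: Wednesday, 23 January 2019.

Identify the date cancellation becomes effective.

9 May 2019

Adding 77 calendar days to 23 January 2019 gives 10 April 2019, which is the last day of the extended delivery period.
The last day of the consultation period: 15 calendar days after 10 April 2019 is 25 April 2019.
From Thursday, 25 April 2019, 10 business days (Apr 26, Apr 29, Apr 30, May 1, May 2, May 3, May 6, May 7, May 8, May 9, skipping weekends) brings us to Thursday, 9 May 2019, which is the date cancellation becomes effective.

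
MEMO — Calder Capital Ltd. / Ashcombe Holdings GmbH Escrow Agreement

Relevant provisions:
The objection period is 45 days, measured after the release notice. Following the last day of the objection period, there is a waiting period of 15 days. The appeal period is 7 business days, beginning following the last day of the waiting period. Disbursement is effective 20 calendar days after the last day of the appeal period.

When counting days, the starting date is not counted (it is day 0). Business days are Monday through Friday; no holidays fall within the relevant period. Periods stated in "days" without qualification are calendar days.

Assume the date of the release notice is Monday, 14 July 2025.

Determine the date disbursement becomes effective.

13 October 2025

Adding 45 calendar days to 14 July 2025 gives 28 August 2025, which is the last day of the objection period.
Adding 15 calendar days to 28 August 2025 gives 12 September 2025, which is the last day of the waiting period.
The last day of the appeal period: 7 business days after Friday, 12 September 2025, skipping weekends — Sep 15, Sep 16, Sep 17, Sep 18, Sep 19, Sep 22, Sep 23 — lands on Tuesday, 23 September 2025.
The date disbursement becomes effective: 23 September 2025 + 20 days = 13 October 2025.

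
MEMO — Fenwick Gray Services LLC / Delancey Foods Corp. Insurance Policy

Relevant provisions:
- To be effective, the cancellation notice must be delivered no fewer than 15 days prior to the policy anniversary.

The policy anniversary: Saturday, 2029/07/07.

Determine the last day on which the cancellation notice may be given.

Counting back 15 calendar days from 2029/07/07 gives 2029/06/22.

2029/06/22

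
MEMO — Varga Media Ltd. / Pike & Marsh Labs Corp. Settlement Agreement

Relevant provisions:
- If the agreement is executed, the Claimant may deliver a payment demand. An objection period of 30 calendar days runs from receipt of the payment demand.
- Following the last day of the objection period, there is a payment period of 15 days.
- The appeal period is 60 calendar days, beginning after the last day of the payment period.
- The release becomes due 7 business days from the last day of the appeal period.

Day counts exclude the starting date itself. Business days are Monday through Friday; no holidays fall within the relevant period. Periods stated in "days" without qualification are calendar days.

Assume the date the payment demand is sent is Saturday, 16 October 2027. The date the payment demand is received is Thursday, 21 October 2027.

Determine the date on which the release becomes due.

The last day of the objection period: 30 calendar days after 21 October 2027 is 20 November 2027.
The last day of the payment period: 20 November 2027 + 15 days = 5 December 2027.
The last day of the appeal period: 60 calendar days after 5 December 2027 is 3 February 2028.
The date on which the release becomes due: counting 7 business days from Thursday, 3 February 2028 (Feb 4, Feb 7, Feb 8, Feb 9, Feb 10, Feb 11, Feb 14, skipping weekends) reaches Monday, 14 February 2028.

14 February 2028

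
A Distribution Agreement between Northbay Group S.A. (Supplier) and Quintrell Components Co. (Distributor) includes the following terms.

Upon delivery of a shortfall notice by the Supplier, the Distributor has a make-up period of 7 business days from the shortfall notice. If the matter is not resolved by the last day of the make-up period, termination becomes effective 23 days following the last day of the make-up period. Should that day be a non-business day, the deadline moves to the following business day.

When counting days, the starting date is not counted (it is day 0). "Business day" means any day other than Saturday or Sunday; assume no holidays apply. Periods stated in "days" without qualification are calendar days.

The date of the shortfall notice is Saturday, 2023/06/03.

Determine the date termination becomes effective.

The last day of the make-up period: 7 business days after Saturday, 2023/06/03, skipping weekends — Jun 5, Jun 6, Jun 7, Jun 8, Jun 9, Jun 12, Jun 13 — lands on Tuesday, 2023/06/13.
The date termination becomes effective: 2023/06/13 + 23 days = 2023/07/06. 2023/07/06 is a Thursday, so no roll-forward applies.

2023/07/06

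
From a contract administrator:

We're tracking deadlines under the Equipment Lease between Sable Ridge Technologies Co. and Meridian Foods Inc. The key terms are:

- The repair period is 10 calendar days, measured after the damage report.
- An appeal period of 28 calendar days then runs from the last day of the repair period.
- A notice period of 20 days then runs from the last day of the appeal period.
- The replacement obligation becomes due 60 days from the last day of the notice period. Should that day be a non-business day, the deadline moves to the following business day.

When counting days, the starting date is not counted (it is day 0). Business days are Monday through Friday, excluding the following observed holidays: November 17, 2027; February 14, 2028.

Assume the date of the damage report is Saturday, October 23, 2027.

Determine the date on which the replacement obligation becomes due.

February 18, 2028

Adding 10 calendar days to October 23, 2027 gives November 2, 2027, which is the last day of the repair period.
The last day of the appeal period: 28 calendar days after November 2, 2027 is November 30, 2027.
The last day of the notice period: November 30, 2027 + 20 days = December 20, 2027.
The date on which the replacement obligation becomes due: December 20, 2027 + 60 days = February 18, 2028. February 18, 2028 is a Friday and is not a listed holiday, so no roll-forward applies.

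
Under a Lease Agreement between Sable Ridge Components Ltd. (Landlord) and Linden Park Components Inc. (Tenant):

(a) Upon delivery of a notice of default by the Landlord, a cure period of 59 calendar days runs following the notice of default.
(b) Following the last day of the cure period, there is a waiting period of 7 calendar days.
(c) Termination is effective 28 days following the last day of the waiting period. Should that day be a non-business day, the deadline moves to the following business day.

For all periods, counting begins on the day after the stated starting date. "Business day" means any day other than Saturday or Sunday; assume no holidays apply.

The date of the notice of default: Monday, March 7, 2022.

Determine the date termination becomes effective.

June 9, 2022

The last day of the cure period: March 7, 2022 + 59 days = May 5, 2022.
The last day of the waiting period: 7 calendar days after May 5, 2022 is May 12, 2022.
The date termination becomes effective: 28 calendar days after May 12, 2022 is June 9, 2022. June 9, 2022 is a Thursday, so no roll-forward applies.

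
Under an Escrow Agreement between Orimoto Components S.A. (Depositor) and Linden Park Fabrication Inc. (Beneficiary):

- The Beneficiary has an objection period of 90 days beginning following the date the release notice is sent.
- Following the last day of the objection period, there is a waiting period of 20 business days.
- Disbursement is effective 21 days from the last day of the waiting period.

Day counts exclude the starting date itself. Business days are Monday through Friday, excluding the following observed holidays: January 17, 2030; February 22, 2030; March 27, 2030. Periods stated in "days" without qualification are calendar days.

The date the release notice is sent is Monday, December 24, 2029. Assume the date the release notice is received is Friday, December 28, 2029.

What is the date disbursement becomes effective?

The last day of the objection period: December 24, 2029 + 90 days = March 24, 2030.
The last day of the waiting period: 20 business days after Sunday, March 24, 2030, skipping weekends and the listed holiday on Mar 27 — Mar 25, Mar 26, Mar 28, Mar 29, …, Apr 18, Apr 19, Apr 22 — lands on Monday, April 22, 2030.
Adding 21 calendar days to April 22, 2030 gives May 13, 2030, which is the date disbursement becomes effective.

May 13, 2030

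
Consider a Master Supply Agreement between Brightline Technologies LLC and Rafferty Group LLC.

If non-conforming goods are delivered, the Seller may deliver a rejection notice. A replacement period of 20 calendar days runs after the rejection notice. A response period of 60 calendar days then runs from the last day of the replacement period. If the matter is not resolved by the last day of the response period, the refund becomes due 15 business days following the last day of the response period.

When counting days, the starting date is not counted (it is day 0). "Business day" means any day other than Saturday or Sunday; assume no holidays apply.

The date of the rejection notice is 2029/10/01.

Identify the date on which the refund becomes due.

2030/01/10

The last day of the replacement period: 2029/10/01 + 20 days = 2029/10/21.
The last day of the response period: 2029/10/21 + 60 days = 2029/12/20.
The date on which the refund becomes due: 15 business days after Thursday, 2029/12/20, skipping weekends — Dec 21, Dec 24, Dec 25, Dec 26, …, Jan 8, Jan 9, Jan 10 — lands on Thursday, 2030/01/10.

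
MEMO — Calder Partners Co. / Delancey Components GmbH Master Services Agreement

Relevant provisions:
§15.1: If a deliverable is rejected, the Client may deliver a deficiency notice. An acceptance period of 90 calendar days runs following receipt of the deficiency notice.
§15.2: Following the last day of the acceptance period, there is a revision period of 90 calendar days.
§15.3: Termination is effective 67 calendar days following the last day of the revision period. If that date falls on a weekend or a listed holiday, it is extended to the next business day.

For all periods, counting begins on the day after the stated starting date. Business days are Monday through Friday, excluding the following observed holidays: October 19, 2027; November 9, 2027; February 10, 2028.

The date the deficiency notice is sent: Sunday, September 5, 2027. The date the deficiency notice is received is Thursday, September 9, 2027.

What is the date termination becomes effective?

May 15, 2028

The last day of the acceptance period: 90 calendar days after September 9, 2027 is December 8, 2027.
The last day of the revision period: December 8, 2027 + 90 days = March 7, 2028.
The date termination becomes effective: 67 calendar days after March 7, 2028 is May 13, 2028. That falls on a Saturday, so it rolls to the next business day, Monday, May 15, 2028.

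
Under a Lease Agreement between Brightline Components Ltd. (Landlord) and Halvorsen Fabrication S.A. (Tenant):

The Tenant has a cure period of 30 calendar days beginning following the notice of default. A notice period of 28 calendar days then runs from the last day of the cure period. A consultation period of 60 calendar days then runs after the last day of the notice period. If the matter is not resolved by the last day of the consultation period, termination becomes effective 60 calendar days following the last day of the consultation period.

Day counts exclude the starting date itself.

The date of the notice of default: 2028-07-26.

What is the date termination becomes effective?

The last day of the cure period: 30 calendar days after 2028-07-26 is 2028-08-25.
Adding 28 calendar days to 2028-08-25 gives 2028-09-22, which is the last day of the notice period.
The last day of the consultation period: 2028-09-22 + 60 days = 2028-11-21.
The date termination becomes effective: 60 calendar days after 2028-11-21 is 2029-01-20.

2029-01-20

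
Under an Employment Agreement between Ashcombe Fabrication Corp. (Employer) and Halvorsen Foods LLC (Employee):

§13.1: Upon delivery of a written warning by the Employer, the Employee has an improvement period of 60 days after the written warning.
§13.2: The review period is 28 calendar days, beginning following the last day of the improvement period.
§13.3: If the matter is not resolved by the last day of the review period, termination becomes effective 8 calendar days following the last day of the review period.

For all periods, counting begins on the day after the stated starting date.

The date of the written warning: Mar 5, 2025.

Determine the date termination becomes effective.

Adding 60 calendar days to Mar 5, 2025 gives May 4, 2025, which is the last day of the improvement period.
The last day of the review period: 28 calendar days after May 4, 2025 is Jun 1, 2025.
Adding 8 calendar days to Jun 1, 2025 gives Jun 9, 2025, which is the date termination becomes effective.

Jun 9, 2025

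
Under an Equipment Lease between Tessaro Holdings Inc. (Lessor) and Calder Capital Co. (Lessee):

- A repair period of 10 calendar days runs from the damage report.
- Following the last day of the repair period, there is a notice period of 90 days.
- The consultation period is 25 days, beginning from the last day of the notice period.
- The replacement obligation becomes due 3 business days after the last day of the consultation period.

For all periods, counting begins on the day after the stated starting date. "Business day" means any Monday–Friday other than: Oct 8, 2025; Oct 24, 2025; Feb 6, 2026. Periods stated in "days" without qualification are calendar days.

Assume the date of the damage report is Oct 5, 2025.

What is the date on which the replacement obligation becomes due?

Adding 10 calendar days to Oct 5, 2025 gives Oct 15, 2025, which is the last day of the repair period.
The last day of the notice period: Oct 15, 2025 + 90 days = Jan 13, 2026.
The last day of the consultation period: Jan 13, 2026 + 25 days = Feb 7, 2026.
The date on which the replacement obligation becomes due: counting 3 business days from Saturday, Feb 7, 2026 (Feb 9, Feb 10, Feb 11, skipping weekends) reaches Wednesday, Feb 11, 2026.

Feb 11, 2026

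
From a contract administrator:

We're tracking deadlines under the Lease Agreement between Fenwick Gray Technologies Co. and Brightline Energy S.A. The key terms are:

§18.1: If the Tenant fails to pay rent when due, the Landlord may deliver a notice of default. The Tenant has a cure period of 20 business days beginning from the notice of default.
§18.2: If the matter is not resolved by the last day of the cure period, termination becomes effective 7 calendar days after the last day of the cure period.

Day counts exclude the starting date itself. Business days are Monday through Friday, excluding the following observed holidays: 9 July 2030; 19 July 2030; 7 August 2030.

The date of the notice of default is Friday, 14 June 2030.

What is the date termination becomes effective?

From Friday, 14 June 2030, 20 business days (Jun 17, Jun 18, Jun 19, Jun 20, …, Jul 11, Jul 12, Jul 15, skipping weekends and the listed holiday on Jul 9) brings us to Monday, 15 July 2030, which is the last day of the cure period.
The date termination becomes effective: 7 calendar days after 15 July 2030 is 22 July 2030.

22 July 2030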